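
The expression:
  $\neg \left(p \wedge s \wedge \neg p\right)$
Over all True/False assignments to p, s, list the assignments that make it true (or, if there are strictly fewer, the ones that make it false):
is always true.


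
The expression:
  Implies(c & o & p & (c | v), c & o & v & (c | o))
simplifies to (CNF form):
v | ~c | ~o | ~p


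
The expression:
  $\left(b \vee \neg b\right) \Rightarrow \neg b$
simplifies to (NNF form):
$\neg b$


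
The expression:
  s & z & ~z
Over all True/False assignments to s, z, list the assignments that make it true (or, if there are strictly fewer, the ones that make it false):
is never true.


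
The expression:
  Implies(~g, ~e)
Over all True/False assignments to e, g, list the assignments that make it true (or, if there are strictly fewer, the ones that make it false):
is false only for:
  e=True, g=False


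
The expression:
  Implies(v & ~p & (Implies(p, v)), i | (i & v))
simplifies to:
i | p | ~v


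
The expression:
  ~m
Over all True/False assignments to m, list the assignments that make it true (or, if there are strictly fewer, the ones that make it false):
is true only for:
  m=False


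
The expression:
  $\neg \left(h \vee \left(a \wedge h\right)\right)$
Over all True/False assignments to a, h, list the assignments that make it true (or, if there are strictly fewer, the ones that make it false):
is true only for:
  a=False, h=False;
  a=True, h=False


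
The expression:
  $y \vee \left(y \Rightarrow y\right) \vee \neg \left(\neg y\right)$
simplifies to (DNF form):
$\text{True}$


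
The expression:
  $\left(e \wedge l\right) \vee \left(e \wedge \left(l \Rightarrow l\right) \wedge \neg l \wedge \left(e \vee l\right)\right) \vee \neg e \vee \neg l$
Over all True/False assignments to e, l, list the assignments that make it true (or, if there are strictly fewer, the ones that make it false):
is always true.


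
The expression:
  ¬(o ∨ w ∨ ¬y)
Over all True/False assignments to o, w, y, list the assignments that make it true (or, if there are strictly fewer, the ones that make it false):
is true only for:
  o=False, w=False, y=True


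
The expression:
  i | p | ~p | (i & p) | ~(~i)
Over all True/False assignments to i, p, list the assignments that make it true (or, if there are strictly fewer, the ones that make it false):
is always true.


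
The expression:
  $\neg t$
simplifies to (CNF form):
$\neg t$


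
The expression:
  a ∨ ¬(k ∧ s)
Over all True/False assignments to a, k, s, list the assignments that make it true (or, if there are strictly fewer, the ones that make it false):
is false only for:
  a=False, k=True, s=True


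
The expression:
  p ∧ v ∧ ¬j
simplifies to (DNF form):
p ∧ v ∧ ¬j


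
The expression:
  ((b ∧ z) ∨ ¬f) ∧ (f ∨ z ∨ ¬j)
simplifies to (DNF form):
(b ∧ z) ∨ (z ∧ ¬f) ∨ (¬f ∧ ¬j)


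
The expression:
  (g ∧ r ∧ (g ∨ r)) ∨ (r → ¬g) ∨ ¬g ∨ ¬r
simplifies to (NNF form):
True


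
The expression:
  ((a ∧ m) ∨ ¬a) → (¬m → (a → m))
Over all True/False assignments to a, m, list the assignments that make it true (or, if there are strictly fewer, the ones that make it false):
is always true.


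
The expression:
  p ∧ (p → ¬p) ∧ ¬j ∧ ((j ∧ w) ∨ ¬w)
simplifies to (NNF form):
False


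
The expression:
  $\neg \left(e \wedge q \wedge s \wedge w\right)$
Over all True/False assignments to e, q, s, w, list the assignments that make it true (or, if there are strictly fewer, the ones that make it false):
is false only for:
  e=True, q=True, s=True, w=True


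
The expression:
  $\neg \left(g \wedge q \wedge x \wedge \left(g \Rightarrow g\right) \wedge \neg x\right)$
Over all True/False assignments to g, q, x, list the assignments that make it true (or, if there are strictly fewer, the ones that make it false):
is always true.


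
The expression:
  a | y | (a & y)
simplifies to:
a | y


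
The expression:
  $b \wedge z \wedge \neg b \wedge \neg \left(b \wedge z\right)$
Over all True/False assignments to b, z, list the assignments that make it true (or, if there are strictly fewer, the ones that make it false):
is never true.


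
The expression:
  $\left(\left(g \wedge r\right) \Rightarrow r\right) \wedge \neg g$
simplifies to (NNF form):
$\neg g$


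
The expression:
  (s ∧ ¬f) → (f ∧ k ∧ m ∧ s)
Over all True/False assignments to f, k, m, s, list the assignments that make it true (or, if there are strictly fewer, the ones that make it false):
is false only for:
  f=False, k=False, m=False, s=True;
  f=False, k=False, m=True, s=True;
  f=False, k=True, m=False, s=True;
  f=False, k=True, m=True, s=True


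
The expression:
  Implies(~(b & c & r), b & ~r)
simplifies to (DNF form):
(b & c) | (b & ~r)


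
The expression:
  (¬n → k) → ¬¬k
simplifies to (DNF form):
k ∨ ¬n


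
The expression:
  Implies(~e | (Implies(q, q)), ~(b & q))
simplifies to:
~b | ~q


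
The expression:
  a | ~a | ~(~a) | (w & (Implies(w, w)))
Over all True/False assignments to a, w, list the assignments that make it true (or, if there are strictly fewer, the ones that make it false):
is always true.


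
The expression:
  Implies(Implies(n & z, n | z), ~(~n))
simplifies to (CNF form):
n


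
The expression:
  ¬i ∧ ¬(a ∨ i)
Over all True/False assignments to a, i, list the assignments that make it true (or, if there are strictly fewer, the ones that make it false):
is true only for:
  a=False, i=False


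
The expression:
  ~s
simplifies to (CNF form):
~s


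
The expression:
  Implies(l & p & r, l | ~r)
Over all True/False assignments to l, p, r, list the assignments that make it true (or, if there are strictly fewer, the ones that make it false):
is always true.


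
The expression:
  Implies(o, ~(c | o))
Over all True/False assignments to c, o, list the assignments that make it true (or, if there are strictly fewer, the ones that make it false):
is true only for:
  c=False, o=False;
  c=True, o=False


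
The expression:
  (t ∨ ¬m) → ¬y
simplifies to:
(m ∧ ¬t) ∨ ¬y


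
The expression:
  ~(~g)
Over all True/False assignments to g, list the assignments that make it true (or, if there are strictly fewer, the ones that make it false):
is true only for:
  g=True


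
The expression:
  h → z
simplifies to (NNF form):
z ∨ ¬h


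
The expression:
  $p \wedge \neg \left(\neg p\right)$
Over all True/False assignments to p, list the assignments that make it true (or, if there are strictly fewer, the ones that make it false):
is true only for:
  p=True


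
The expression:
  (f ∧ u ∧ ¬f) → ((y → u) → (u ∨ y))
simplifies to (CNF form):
True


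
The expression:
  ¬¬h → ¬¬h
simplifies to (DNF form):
True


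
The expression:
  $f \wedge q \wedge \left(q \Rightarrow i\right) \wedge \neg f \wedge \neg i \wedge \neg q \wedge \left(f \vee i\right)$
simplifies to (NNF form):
$\text{False}$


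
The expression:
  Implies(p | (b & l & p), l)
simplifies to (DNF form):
l | ~p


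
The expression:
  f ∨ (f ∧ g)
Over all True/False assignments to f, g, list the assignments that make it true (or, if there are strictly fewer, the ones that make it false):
is true only for:
  f=True, g=False;
  f=True, g=True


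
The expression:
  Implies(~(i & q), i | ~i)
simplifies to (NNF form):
True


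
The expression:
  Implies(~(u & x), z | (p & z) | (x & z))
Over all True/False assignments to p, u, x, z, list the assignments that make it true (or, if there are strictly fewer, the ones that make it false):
is false only for:
  p=False, u=False, x=False, z=False;
  p=False, u=False, x=True, z=False;
  p=False, u=True, x=False, z=False;
  p=True, u=False, x=False, z=False;
  p=True, u=False, x=True, z=False;
  p=True, u=True, x=False, z=False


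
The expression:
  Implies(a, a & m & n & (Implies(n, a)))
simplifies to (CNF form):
(m | ~a) & (n | ~a)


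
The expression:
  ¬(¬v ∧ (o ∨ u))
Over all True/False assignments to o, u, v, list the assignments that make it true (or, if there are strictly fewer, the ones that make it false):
is false only for:
  o=False, u=True, v=False;
  o=True, u=False, v=False;
  o=True, u=True, v=False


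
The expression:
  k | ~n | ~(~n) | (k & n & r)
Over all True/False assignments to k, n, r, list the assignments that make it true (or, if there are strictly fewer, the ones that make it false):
is always true.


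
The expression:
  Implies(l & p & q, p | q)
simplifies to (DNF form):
True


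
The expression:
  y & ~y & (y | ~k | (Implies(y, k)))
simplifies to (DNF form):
False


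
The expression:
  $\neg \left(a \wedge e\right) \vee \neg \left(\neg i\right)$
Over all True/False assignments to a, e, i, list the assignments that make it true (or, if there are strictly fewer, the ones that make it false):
is false only for:
  a=True, e=True, i=False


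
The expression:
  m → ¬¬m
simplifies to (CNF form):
True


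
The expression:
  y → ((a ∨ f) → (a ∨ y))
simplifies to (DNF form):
True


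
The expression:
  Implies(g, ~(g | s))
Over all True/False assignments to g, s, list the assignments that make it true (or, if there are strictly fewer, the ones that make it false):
is true only for:
  g=False, s=False;
  g=False, s=True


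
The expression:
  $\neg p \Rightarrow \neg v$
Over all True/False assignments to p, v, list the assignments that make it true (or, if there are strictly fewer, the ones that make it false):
is false only for:
  p=False, v=True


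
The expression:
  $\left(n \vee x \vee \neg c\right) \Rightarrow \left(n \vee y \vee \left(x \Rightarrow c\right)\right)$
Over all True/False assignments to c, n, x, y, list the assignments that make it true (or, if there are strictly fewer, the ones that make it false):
is false only for:
  c=False, n=False, x=True, y=False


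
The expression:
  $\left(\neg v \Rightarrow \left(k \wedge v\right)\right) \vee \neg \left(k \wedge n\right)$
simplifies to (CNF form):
$v \vee \neg k \vee \neg n$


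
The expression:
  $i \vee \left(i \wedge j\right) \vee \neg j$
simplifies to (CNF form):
$i \vee \neg j$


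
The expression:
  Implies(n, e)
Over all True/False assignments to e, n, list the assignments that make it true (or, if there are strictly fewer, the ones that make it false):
is false only for:
  e=False, n=True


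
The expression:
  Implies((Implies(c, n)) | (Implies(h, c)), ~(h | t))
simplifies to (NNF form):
~h & ~t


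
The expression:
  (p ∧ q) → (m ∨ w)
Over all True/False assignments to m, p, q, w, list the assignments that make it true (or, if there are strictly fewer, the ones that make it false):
is false only for:
  m=False, p=True, q=True, w=False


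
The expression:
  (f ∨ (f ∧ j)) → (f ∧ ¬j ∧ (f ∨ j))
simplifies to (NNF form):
¬f ∨ ¬j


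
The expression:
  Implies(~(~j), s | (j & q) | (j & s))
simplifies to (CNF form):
q | s | ~j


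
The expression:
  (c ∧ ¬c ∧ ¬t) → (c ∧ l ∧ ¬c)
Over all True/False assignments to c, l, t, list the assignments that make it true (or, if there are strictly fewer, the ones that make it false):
is always true.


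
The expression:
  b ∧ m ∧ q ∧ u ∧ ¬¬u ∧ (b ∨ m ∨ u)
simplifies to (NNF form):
b ∧ m ∧ q ∧ u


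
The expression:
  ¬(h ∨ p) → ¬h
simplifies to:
True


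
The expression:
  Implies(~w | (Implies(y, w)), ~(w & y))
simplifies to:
~w | ~y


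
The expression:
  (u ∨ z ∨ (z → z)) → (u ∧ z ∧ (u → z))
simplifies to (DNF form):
u ∧ z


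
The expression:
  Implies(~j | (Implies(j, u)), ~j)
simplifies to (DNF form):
~j | ~u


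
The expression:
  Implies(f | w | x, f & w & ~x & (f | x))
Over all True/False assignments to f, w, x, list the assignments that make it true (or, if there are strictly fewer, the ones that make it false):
is true only for:
  f=False, w=False, x=False;
  f=True, w=True, x=False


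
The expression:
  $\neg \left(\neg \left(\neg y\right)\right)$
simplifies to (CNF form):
$\neg y$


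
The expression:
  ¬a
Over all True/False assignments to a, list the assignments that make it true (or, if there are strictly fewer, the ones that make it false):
is true only for:
  a=False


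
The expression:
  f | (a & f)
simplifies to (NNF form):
f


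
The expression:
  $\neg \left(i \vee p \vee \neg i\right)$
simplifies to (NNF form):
$\text{False}$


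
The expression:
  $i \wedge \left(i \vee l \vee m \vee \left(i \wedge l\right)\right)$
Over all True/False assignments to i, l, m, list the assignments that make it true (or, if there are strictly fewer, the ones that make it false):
is true only for:
  i=True, l=False, m=False;
  i=True, l=False, m=True;
  i=True, l=True, m=False;
  i=True, l=True, m=True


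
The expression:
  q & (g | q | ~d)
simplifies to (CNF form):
q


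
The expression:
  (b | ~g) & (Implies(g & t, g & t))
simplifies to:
b | ~g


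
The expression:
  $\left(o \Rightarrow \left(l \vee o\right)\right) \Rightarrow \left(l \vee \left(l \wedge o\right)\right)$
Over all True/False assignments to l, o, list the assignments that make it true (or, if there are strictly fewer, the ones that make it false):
is true only for:
  l=True, o=False;
  l=True, o=True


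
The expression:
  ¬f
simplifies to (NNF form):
¬f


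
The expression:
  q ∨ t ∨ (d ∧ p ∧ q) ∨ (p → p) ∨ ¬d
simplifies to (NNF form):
True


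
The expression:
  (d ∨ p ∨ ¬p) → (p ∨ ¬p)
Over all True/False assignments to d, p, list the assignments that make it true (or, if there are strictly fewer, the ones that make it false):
is always true.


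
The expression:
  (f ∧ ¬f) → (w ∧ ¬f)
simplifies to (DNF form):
True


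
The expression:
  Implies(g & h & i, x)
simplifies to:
x | ~g | ~h | ~i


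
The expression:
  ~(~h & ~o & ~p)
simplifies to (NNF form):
h | o | p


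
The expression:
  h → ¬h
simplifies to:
¬h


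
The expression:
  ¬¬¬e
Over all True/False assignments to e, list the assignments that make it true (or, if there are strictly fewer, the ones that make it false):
is true only for:
  e=False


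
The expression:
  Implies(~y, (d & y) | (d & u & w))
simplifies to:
y | (d & u & w)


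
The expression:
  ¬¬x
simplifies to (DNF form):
x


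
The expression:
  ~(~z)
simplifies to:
z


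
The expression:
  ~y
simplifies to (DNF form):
~y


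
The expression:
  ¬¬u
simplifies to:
u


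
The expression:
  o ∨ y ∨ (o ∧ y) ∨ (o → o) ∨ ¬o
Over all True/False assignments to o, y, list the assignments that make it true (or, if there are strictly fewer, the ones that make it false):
is always true.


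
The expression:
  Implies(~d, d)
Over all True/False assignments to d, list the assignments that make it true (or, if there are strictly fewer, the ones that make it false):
is true only for:
  d=True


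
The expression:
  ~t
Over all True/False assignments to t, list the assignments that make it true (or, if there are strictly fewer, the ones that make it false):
is true only for:
  t=False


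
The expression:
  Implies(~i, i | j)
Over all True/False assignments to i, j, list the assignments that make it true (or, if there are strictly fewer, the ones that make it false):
is false only for:
  i=False, j=False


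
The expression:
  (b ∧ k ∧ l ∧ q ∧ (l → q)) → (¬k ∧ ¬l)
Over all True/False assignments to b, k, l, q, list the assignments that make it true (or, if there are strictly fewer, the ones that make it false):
is false only for:
  b=True, k=True, l=True, q=True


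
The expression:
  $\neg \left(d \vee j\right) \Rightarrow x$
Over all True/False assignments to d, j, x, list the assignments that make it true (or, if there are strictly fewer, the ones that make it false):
is false only for:
  d=False, j=False, x=False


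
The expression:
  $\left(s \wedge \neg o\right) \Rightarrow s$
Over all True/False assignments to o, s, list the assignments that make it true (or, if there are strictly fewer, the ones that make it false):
is always true.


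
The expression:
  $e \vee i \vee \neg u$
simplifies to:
$e \vee i \vee \neg u$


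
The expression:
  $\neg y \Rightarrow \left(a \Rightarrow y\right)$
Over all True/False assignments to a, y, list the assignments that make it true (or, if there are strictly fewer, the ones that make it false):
is false only for:
  a=True, y=False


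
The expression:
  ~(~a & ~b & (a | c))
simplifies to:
a | b | ~c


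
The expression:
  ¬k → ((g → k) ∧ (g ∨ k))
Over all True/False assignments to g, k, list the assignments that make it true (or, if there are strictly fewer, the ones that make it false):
is true only for:
  g=False, k=True;
  g=True, k=True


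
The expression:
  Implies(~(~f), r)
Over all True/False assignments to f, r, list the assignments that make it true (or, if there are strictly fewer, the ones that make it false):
is false only for:
  f=True, r=False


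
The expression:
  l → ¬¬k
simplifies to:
k ∨ ¬l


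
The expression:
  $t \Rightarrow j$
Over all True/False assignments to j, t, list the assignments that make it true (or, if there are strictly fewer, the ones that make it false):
is false only for:
  j=False, t=True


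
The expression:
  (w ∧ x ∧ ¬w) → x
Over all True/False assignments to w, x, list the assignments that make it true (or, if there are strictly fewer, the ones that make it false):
is always true.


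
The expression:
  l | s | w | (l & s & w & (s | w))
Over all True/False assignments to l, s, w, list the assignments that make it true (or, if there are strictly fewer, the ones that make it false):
is false only for:
  l=False, s=False, w=False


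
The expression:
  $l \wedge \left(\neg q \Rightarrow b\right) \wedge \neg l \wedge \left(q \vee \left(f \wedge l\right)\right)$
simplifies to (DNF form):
$\text{False}$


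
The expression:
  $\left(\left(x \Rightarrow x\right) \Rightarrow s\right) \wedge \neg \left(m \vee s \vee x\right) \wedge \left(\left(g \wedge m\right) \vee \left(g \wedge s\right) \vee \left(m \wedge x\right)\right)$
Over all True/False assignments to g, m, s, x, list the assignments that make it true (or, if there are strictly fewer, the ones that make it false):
is never true.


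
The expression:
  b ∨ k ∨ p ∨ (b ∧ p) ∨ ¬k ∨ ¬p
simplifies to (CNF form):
True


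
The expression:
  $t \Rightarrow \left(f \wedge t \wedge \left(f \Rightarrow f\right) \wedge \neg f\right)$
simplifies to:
$\neg t$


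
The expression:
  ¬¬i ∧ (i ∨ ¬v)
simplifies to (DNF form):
i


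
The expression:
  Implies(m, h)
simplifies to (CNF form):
h | ~m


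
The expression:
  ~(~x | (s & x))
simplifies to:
x & ~s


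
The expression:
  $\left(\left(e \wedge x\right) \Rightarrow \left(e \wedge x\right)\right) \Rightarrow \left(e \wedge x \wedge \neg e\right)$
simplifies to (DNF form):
$\text{False}$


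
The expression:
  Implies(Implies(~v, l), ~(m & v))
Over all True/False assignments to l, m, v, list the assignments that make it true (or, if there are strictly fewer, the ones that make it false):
is false only for:
  l=False, m=True, v=True;
  l=True, m=True, v=True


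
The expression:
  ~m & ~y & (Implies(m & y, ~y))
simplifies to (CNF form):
~m & ~y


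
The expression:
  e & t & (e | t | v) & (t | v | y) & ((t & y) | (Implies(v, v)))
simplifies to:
e & t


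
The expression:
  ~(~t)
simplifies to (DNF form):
t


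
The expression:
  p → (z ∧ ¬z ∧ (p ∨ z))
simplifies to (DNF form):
¬p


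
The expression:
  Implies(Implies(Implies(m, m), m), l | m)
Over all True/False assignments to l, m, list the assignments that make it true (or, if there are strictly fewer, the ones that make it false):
is always true.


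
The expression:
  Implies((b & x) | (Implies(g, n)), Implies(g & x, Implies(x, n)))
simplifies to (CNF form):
n | ~b | ~g | ~x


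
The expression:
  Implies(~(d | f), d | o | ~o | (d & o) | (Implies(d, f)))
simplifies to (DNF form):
True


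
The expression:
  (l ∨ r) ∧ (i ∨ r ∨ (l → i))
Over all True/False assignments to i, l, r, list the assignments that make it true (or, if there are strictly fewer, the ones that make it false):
is false only for:
  i=False, l=False, r=False;
  i=False, l=True, r=False;
  i=True, l=False, r=False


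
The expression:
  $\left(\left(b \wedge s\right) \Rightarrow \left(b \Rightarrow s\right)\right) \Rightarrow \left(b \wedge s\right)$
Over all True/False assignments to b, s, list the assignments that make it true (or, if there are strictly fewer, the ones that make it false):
is true only for:
  b=True, s=True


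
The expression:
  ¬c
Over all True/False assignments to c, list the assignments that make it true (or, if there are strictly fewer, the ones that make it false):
is true only for:
  c=False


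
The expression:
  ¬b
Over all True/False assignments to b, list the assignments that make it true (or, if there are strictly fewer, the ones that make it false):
is true only for:
  b=False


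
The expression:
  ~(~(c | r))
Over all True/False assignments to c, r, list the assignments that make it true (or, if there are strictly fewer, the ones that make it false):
is false only for:
  c=False, r=False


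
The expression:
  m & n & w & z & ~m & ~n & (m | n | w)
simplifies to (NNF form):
False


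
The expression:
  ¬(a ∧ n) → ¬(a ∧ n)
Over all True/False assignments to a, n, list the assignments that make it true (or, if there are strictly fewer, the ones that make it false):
is always true.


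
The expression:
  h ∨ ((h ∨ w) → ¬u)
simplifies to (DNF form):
h ∨ ¬u ∨ ¬w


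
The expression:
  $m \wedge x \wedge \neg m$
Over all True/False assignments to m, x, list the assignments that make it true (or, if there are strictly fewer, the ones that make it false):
is never true.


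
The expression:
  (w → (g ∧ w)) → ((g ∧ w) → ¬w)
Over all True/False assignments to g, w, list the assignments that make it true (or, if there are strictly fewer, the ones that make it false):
is false only for:
  g=True, w=True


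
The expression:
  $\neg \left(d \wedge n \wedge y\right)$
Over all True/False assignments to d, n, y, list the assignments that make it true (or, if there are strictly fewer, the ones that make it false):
is false only for:
  d=True, n=True, y=True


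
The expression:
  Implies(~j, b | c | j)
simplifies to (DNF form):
b | c | j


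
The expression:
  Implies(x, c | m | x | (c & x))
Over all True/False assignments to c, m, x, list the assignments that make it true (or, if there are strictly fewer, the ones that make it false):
is always true.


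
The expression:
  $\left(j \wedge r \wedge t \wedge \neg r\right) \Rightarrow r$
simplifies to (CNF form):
$\text{True}$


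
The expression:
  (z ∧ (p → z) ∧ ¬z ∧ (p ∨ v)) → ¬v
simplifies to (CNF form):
True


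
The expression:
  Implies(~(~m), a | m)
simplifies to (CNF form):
True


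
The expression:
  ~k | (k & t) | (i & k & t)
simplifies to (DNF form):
t | ~k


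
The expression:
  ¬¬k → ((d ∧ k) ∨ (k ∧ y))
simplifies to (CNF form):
d ∨ y ∨ ¬k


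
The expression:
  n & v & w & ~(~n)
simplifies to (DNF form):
n & v & w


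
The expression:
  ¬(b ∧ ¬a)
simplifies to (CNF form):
a ∨ ¬b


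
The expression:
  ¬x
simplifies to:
¬x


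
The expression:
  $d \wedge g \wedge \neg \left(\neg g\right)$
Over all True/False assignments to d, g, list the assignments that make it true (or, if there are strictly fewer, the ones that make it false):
is true only for:
  d=True, g=True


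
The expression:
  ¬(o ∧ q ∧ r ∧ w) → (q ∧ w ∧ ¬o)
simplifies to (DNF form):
(q ∧ r ∧ w) ∨ (q ∧ w ∧ ¬o)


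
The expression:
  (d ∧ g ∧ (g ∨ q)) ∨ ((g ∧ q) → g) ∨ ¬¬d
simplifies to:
True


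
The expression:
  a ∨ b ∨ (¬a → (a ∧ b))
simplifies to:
a ∨ b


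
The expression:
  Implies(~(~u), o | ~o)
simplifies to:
True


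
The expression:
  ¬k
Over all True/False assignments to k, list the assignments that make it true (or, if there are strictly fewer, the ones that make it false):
is true only for:
  k=False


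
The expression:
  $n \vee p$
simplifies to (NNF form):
$n \vee p$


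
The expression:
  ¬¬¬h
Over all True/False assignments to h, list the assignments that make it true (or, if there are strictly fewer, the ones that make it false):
is true only for:
  h=False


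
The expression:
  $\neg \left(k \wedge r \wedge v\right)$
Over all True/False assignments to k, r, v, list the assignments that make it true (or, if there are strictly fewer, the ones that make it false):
is false only for:
  k=True, r=True, v=True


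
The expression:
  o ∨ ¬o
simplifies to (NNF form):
True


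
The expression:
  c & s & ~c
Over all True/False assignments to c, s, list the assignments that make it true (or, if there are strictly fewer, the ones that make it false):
is never true.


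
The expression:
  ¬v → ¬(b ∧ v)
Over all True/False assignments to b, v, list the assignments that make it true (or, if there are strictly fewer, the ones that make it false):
is always true.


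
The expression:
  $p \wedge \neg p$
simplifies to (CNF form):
$\text{False}$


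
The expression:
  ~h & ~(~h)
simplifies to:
False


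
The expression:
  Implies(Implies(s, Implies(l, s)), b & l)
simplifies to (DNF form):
b & l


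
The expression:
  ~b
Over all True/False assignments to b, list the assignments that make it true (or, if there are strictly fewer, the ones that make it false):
is true only for:
  b=False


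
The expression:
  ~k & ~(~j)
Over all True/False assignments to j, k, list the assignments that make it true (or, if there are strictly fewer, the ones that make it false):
is true only for:
  j=True, k=False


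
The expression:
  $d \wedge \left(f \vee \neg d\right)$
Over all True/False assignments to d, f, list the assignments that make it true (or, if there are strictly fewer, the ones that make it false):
is true only for:
  d=True, f=True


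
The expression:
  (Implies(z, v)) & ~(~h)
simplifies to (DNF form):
(h & v) | (h & ~z)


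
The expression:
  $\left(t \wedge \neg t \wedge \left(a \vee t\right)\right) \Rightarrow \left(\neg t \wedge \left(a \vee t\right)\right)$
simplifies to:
$\text{True}$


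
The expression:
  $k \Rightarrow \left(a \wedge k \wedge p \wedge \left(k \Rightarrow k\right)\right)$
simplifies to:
$\left(a \wedge p\right) \vee \neg k$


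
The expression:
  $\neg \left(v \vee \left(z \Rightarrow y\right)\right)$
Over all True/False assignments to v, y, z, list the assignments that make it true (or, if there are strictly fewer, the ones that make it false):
is true only for:
  v=False, y=False, z=True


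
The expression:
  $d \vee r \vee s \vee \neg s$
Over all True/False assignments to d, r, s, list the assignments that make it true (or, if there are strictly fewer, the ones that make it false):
is always true.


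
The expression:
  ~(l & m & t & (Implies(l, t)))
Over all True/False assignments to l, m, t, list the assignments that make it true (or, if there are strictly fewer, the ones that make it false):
is false only for:
  l=True, m=True, t=True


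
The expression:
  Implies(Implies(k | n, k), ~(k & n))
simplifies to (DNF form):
~k | ~n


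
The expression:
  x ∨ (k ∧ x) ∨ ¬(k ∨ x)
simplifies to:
x ∨ ¬k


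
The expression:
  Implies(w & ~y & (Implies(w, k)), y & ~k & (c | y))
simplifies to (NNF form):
y | ~k | ~w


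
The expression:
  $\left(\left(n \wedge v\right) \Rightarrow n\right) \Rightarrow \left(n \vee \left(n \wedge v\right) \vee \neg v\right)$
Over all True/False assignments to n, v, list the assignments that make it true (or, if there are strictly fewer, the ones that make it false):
is false only for:
  n=False, v=True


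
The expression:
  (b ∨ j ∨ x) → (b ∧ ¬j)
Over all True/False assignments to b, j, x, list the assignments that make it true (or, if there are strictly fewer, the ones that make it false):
is true only for:
  b=False, j=False, x=False;
  b=True, j=False, x=False;
  b=True, j=False, x=True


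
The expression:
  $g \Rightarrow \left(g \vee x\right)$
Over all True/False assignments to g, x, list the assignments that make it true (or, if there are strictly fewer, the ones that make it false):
is always true.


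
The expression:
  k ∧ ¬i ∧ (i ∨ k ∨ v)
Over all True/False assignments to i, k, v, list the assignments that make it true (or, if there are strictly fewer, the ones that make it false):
is true only for:
  i=False, k=True, v=False;
  i=False, k=True, v=True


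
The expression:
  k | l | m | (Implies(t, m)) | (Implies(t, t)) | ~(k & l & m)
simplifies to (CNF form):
True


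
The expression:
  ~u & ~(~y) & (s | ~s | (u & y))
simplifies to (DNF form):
y & ~u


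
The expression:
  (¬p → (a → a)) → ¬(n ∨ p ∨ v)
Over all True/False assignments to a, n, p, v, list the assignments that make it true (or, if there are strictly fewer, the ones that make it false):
is true only for:
  a=False, n=False, p=False, v=False;
  a=True, n=False, p=False, v=False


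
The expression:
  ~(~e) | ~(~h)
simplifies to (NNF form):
e | h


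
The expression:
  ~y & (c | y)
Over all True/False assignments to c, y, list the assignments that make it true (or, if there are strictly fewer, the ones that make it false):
is true only for:
  c=True, y=False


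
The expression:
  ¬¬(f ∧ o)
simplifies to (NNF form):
f ∧ o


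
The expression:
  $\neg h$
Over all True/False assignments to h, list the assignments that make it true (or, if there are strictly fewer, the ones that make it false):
is true only for:
  h=False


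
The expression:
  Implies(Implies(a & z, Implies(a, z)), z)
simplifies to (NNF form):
z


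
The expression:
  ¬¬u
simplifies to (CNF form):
u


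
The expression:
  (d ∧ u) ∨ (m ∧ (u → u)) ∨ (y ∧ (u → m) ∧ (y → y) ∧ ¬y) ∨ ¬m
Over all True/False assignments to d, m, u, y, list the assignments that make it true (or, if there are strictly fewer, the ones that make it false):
is always true.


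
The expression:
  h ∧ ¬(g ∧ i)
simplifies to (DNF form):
(h ∧ ¬g) ∨ (h ∧ ¬i)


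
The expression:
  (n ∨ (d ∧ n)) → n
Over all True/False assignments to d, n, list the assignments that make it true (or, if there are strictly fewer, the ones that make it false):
is always true.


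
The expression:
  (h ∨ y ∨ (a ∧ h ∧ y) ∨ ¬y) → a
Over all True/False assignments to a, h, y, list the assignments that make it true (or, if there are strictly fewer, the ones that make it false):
is true only for:
  a=True, h=False, y=False;
  a=True, h=False, y=True;
  a=True, h=True, y=False;
  a=True, h=True, y=True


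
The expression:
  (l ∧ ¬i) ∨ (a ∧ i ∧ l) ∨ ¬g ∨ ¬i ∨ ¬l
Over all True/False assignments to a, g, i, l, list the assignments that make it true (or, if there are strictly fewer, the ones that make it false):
is false only for:
  a=False, g=True, i=True, l=True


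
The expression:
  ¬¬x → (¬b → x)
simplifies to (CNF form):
True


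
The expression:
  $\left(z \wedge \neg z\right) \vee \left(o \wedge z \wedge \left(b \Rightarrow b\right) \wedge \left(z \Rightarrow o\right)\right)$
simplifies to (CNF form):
$o \wedge z$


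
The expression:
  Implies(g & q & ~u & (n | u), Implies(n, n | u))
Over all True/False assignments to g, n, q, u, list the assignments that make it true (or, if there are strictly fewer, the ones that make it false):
is always true.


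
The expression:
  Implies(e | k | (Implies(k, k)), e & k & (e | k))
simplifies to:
e & k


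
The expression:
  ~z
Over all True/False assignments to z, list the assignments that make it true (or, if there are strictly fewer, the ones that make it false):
is true only for:
  z=False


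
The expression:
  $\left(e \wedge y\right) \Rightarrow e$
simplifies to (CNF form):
$\text{True}$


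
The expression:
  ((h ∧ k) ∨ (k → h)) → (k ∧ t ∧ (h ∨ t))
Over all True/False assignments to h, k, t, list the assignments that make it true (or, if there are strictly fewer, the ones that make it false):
is true only for:
  h=False, k=True, t=False;
  h=False, k=True, t=True;
  h=True, k=True, t=True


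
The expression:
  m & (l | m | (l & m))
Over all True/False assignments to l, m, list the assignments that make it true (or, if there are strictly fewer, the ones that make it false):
is true only for:
  l=False, m=True;
  l=True, m=True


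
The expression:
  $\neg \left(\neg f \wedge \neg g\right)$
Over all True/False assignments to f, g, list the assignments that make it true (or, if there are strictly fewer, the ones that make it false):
is false only for:
  f=False, g=False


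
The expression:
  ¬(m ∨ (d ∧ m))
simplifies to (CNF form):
¬m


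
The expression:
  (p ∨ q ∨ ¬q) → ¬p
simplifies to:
¬p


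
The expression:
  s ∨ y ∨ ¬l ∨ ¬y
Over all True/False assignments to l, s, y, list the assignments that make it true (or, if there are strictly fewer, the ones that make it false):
is always true.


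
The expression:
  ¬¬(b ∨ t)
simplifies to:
b ∨ t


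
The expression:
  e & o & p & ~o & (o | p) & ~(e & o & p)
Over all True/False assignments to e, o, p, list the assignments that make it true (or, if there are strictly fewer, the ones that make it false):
is never true.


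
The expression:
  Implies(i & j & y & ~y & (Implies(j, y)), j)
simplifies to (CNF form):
True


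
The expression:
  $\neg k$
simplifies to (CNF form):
$\neg k$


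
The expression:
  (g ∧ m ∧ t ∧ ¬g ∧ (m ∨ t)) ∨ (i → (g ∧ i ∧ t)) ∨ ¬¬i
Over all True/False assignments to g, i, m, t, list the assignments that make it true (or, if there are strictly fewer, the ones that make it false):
is always true.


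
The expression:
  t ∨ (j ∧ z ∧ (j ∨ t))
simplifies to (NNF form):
t ∨ (j ∧ z)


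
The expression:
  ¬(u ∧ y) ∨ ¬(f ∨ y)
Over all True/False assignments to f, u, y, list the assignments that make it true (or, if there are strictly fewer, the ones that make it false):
is false only for:
  f=False, u=True, y=True;
  f=True, u=True, y=True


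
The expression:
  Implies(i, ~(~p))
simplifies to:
p | ~i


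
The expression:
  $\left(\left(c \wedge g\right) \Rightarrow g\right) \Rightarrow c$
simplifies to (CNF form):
$c$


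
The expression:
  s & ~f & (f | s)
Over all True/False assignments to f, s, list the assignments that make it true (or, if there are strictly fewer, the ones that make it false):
is true only for:
  f=False, s=True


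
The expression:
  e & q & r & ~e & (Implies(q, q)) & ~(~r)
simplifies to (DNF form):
False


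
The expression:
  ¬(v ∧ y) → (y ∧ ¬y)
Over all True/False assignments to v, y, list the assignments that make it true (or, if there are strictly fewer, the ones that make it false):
is true only for:
  v=True, y=True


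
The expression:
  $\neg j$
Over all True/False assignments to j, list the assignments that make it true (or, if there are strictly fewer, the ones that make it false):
is true only for:
  j=False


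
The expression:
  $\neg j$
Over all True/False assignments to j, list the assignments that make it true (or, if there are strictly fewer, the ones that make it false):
is true only for:
  j=False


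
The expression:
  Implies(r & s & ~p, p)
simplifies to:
p | ~r | ~s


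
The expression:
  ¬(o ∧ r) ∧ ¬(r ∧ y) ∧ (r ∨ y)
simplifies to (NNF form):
(y ∧ ¬r) ∨ (r ∧ ¬o ∧ ¬y)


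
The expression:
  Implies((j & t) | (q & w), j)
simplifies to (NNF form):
j | ~q | ~w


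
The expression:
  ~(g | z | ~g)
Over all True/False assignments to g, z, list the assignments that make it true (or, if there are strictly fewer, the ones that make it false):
is never true.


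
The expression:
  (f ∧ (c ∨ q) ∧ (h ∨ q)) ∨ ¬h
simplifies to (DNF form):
(c ∧ f) ∨ (f ∧ q) ∨ ¬h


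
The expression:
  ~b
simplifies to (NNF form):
~b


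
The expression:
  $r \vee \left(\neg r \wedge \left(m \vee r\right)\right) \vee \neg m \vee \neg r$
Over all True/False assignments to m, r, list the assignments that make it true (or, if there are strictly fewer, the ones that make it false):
is always true.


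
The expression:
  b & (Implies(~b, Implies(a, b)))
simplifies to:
b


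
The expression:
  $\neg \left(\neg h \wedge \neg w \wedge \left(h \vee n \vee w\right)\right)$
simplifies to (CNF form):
$h \vee w \vee \neg n$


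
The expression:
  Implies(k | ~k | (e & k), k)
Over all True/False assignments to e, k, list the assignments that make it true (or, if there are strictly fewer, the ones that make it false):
is true only for:
  e=False, k=True;
  e=True, k=True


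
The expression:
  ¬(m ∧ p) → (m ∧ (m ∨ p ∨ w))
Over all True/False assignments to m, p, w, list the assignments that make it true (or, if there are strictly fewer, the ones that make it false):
is true only for:
  m=True, p=False, w=False;
  m=True, p=False, w=True;
  m=True, p=True, w=False;
  m=True, p=True, w=True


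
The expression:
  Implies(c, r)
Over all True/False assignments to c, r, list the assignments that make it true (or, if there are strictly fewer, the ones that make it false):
is false only for:
  c=True, r=False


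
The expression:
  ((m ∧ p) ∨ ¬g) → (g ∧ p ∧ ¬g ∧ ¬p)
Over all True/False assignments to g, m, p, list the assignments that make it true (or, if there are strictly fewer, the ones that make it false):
is true only for:
  g=True, m=False, p=False;
  g=True, m=False, p=True;
  g=True, m=True, p=False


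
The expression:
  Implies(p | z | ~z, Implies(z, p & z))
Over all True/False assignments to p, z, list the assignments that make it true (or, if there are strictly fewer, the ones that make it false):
is false only for:
  p=False, z=True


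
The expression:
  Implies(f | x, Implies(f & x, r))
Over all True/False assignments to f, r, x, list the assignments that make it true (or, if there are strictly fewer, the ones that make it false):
is false only for:
  f=True, r=False, x=True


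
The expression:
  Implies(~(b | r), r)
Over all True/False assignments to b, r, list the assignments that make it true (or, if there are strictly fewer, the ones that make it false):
is false only for:
  b=False, r=False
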